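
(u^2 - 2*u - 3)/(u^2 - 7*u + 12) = (u + 1)/(u - 4)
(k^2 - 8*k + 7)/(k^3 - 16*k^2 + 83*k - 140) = (k - 1)/(k^2 - 9*k + 20)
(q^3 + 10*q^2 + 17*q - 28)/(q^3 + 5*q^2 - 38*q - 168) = (q - 1)/(q - 6)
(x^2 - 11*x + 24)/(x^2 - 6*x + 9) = (x - 8)/(x - 3)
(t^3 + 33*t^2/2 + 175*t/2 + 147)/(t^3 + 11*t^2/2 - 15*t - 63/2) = (2*t^2 + 19*t + 42)/(2*t^2 - 3*t - 9)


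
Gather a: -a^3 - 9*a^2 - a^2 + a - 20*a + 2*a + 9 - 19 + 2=-a^3 - 10*a^2 - 17*a - 8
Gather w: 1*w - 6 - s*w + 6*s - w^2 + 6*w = 6*s - w^2 + w*(7 - s) - 6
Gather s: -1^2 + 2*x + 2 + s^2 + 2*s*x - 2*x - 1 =s^2 + 2*s*x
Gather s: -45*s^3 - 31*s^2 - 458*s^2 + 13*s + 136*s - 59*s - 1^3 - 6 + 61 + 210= -45*s^3 - 489*s^2 + 90*s + 264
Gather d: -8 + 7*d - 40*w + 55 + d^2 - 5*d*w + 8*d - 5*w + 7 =d^2 + d*(15 - 5*w) - 45*w + 54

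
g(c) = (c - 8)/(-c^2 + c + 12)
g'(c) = (c - 8)*(2*c - 1)/(-c^2 + c + 12)^2 + 1/(-c^2 + c + 12)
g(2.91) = -0.79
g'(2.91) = -0.44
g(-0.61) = -0.78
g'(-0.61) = 0.25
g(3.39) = -1.18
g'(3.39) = -1.50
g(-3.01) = 157.06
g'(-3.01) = 15714.27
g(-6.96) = 0.34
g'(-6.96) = 0.10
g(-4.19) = 1.25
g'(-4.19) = 1.10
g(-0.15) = -0.69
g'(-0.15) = 0.16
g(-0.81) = -0.84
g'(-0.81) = 0.30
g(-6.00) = 0.47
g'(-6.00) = 0.17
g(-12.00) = 0.14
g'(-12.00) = 0.02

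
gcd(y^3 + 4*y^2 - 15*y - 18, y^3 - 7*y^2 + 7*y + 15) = y^2 - 2*y - 3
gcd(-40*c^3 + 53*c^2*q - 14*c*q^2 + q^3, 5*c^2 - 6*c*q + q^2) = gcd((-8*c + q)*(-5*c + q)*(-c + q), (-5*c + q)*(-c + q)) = 5*c^2 - 6*c*q + q^2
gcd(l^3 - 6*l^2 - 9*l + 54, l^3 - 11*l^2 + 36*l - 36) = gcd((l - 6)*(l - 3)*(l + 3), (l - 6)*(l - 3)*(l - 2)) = l^2 - 9*l + 18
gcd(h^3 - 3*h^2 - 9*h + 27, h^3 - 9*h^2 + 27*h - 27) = h^2 - 6*h + 9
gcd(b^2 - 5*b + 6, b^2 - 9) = b - 3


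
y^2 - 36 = (y - 6)*(y + 6)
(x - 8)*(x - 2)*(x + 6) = x^3 - 4*x^2 - 44*x + 96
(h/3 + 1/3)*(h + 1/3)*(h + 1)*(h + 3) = h^4/3 + 16*h^3/9 + 26*h^2/9 + 16*h/9 + 1/3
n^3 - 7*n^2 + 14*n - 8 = (n - 4)*(n - 2)*(n - 1)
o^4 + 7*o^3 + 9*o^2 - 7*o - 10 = (o - 1)*(o + 1)*(o + 2)*(o + 5)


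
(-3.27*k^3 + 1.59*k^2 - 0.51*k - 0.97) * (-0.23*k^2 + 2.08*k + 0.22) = 0.7521*k^5 - 7.1673*k^4 + 2.7051*k^3 - 0.4879*k^2 - 2.1298*k - 0.2134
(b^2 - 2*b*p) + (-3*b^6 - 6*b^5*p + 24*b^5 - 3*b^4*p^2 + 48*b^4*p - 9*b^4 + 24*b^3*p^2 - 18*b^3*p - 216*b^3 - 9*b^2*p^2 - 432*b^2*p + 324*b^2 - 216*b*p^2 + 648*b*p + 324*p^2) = -3*b^6 - 6*b^5*p + 24*b^5 - 3*b^4*p^2 + 48*b^4*p - 9*b^4 + 24*b^3*p^2 - 18*b^3*p - 216*b^3 - 9*b^2*p^2 - 432*b^2*p + 325*b^2 - 216*b*p^2 + 646*b*p + 324*p^2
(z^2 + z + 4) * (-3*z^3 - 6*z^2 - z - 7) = -3*z^5 - 9*z^4 - 19*z^3 - 32*z^2 - 11*z - 28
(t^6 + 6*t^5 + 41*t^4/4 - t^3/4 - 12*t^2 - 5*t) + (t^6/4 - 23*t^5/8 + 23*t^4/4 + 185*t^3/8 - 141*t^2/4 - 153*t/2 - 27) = 5*t^6/4 + 25*t^5/8 + 16*t^4 + 183*t^3/8 - 189*t^2/4 - 163*t/2 - 27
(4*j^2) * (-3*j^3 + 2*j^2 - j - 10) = -12*j^5 + 8*j^4 - 4*j^3 - 40*j^2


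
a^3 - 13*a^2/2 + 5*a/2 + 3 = (a - 6)*(a - 1)*(a + 1/2)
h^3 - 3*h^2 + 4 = (h - 2)^2*(h + 1)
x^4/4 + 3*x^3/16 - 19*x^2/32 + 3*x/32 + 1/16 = (x/4 + 1/2)*(x - 1)*(x - 1/2)*(x + 1/4)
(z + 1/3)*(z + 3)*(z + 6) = z^3 + 28*z^2/3 + 21*z + 6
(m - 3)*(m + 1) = m^2 - 2*m - 3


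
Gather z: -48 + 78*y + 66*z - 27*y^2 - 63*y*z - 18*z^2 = -27*y^2 + 78*y - 18*z^2 + z*(66 - 63*y) - 48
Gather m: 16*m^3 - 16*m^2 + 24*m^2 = 16*m^3 + 8*m^2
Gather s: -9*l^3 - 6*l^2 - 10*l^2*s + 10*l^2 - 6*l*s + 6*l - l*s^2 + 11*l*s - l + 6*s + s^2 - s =-9*l^3 + 4*l^2 + 5*l + s^2*(1 - l) + s*(-10*l^2 + 5*l + 5)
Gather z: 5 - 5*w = 5 - 5*w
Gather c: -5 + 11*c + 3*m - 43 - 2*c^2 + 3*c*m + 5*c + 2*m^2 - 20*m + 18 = -2*c^2 + c*(3*m + 16) + 2*m^2 - 17*m - 30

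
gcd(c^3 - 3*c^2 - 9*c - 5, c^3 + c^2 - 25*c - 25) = c^2 - 4*c - 5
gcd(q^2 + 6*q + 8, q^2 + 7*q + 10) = q + 2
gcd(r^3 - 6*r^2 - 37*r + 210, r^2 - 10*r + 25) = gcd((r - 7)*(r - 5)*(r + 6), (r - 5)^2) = r - 5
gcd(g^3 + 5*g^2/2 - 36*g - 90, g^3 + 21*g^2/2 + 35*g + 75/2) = g + 5/2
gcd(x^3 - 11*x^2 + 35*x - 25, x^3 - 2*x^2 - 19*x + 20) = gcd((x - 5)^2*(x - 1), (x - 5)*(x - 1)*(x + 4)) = x^2 - 6*x + 5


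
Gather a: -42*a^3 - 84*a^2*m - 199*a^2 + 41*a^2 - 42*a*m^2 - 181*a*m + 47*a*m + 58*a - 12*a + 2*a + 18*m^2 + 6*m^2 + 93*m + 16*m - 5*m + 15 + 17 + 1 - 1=-42*a^3 + a^2*(-84*m - 158) + a*(-42*m^2 - 134*m + 48) + 24*m^2 + 104*m + 32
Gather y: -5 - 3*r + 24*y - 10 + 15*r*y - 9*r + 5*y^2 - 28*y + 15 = -12*r + 5*y^2 + y*(15*r - 4)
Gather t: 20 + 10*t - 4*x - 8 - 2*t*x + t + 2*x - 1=t*(11 - 2*x) - 2*x + 11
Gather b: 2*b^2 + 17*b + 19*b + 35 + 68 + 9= 2*b^2 + 36*b + 112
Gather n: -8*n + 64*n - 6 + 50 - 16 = 56*n + 28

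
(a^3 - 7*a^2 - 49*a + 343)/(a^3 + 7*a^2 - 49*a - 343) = (a - 7)/(a + 7)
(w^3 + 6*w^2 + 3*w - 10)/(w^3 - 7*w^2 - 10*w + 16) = (w + 5)/(w - 8)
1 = 1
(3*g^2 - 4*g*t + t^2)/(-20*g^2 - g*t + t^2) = (-3*g^2 + 4*g*t - t^2)/(20*g^2 + g*t - t^2)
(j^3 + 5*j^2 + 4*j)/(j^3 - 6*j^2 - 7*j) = (j + 4)/(j - 7)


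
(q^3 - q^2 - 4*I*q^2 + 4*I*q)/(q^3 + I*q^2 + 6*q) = (q^2 - q - 4*I*q + 4*I)/(q^2 + I*q + 6)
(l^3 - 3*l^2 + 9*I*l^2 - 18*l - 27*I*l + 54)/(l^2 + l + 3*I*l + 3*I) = (l^2 + l*(-3 + 6*I) - 18*I)/(l + 1)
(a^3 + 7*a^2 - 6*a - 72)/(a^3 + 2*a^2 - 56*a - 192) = (a - 3)/(a - 8)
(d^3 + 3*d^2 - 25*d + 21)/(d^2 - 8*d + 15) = (d^2 + 6*d - 7)/(d - 5)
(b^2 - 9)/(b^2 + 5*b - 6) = (b^2 - 9)/(b^2 + 5*b - 6)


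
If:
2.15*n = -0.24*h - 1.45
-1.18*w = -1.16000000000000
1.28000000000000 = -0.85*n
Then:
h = 7.45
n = -1.51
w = 0.98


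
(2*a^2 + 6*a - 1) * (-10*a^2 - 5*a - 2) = -20*a^4 - 70*a^3 - 24*a^2 - 7*a + 2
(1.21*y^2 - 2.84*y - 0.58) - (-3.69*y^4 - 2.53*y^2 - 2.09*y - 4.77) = 3.69*y^4 + 3.74*y^2 - 0.75*y + 4.19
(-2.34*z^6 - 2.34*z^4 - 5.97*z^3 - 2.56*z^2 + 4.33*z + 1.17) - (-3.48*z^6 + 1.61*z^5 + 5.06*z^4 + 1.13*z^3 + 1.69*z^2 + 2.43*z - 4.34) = 1.14*z^6 - 1.61*z^5 - 7.4*z^4 - 7.1*z^3 - 4.25*z^2 + 1.9*z + 5.51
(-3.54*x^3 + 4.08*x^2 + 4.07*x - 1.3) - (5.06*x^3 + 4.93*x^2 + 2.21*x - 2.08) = -8.6*x^3 - 0.85*x^2 + 1.86*x + 0.78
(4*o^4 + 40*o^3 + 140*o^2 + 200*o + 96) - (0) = 4*o^4 + 40*o^3 + 140*o^2 + 200*o + 96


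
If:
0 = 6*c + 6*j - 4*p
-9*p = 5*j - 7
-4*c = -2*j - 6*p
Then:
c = 11/8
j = -5/8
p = 9/8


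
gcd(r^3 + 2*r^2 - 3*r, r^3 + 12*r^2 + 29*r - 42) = r - 1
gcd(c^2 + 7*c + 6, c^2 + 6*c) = c + 6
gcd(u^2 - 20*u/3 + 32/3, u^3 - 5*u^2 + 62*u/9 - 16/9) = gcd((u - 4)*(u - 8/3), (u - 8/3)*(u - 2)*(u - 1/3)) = u - 8/3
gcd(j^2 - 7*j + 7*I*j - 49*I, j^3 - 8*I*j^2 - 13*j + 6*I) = 1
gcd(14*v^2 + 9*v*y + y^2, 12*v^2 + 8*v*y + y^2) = 2*v + y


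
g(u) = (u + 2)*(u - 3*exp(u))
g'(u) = u + (1 - 3*exp(u))*(u + 2) - 3*exp(u)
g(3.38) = -455.86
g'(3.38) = -553.40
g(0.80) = -16.45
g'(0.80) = -21.77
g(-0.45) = -3.66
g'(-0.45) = -3.78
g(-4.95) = 14.67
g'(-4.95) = -7.86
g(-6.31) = 27.22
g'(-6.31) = -10.60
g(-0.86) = -2.43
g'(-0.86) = -2.44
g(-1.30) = -1.48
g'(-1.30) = -1.99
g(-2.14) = 0.35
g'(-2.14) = -2.58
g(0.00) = -6.00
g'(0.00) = -7.00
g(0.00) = -6.00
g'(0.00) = -7.00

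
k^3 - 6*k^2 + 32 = (k - 4)^2*(k + 2)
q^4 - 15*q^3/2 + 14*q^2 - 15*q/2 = q*(q - 5)*(q - 3/2)*(q - 1)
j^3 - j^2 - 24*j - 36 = (j - 6)*(j + 2)*(j + 3)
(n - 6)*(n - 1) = n^2 - 7*n + 6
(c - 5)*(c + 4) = c^2 - c - 20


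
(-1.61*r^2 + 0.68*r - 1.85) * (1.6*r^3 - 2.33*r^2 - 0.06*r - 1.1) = -2.576*r^5 + 4.8393*r^4 - 4.4478*r^3 + 6.0407*r^2 - 0.637*r + 2.035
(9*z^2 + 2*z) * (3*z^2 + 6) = 27*z^4 + 6*z^3 + 54*z^2 + 12*z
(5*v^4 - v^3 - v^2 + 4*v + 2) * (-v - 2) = -5*v^5 - 9*v^4 + 3*v^3 - 2*v^2 - 10*v - 4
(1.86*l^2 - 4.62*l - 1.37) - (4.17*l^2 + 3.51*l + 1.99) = -2.31*l^2 - 8.13*l - 3.36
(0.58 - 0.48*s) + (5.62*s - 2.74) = 5.14*s - 2.16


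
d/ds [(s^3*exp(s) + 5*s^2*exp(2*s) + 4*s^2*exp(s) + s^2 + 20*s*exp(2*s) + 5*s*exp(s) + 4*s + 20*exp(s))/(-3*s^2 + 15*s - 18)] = (-s^5*exp(s) - 10*s^4*exp(2*s) + 10*s^3*exp(2*s) + 19*s^3*exp(s) + 185*s^2*exp(2*s) - 12*s^2*exp(s) + 9*s^2 - 300*s*exp(2*s) + 62*s*exp(s) - 12*s - 120*exp(2*s) - 250*exp(s) - 24)/(3*(s^4 - 10*s^3 + 37*s^2 - 60*s + 36))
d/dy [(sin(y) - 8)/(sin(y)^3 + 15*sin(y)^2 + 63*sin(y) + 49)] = (23*sin(y) + cos(2*y) + 78)*cos(y)/((sin(y) + 1)^2*(sin(y) + 7)^3)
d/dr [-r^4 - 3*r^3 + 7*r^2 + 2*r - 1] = -4*r^3 - 9*r^2 + 14*r + 2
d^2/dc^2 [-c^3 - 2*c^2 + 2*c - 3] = -6*c - 4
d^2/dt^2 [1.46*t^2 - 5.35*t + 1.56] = 2.92000000000000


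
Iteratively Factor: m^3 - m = (m - 1)*(m^2 + m) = m*(m - 1)*(m + 1)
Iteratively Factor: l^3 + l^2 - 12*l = (l)*(l^2 + l - 12) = l*(l - 3)*(l + 4)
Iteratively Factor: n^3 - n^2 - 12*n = (n + 3)*(n^2 - 4*n) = (n - 4)*(n + 3)*(n)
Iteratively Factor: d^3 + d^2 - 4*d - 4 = (d - 2)*(d^2 + 3*d + 2) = (d - 2)*(d + 2)*(d + 1)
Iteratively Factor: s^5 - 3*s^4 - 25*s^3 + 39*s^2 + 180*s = (s + 3)*(s^4 - 6*s^3 - 7*s^2 + 60*s) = (s + 3)^2*(s^3 - 9*s^2 + 20*s) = (s - 4)*(s + 3)^2*(s^2 - 5*s) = (s - 5)*(s - 4)*(s + 3)^2*(s)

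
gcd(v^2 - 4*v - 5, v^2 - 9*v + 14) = 1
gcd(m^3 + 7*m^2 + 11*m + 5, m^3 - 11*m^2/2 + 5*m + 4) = 1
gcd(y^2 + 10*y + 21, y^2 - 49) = y + 7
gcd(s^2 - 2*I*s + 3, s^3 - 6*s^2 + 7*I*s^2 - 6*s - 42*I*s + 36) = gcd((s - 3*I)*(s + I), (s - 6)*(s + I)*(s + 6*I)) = s + I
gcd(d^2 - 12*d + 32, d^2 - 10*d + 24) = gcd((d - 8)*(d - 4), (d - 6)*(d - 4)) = d - 4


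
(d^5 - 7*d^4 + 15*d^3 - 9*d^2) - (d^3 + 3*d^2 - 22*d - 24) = d^5 - 7*d^4 + 14*d^3 - 12*d^2 + 22*d + 24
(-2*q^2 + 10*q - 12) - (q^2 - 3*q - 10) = -3*q^2 + 13*q - 2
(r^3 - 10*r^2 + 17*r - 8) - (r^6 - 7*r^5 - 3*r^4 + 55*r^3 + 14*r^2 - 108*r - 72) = -r^6 + 7*r^5 + 3*r^4 - 54*r^3 - 24*r^2 + 125*r + 64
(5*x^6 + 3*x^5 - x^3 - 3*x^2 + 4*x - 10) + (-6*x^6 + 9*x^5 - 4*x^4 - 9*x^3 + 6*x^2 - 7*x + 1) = -x^6 + 12*x^5 - 4*x^4 - 10*x^3 + 3*x^2 - 3*x - 9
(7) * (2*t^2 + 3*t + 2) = 14*t^2 + 21*t + 14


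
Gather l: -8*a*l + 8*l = l*(8 - 8*a)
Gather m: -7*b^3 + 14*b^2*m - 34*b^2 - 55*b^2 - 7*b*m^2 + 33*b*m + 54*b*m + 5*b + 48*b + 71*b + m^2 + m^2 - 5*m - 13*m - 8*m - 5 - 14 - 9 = -7*b^3 - 89*b^2 + 124*b + m^2*(2 - 7*b) + m*(14*b^2 + 87*b - 26) - 28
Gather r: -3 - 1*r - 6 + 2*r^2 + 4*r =2*r^2 + 3*r - 9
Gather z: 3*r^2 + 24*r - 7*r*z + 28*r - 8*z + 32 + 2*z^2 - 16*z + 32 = 3*r^2 + 52*r + 2*z^2 + z*(-7*r - 24) + 64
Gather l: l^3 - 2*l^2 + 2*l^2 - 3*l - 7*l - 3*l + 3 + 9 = l^3 - 13*l + 12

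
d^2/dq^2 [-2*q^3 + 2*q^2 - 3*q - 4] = 4 - 12*q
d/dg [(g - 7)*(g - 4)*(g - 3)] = 3*g^2 - 28*g + 61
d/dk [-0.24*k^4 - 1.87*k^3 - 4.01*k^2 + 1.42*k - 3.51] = -0.96*k^3 - 5.61*k^2 - 8.02*k + 1.42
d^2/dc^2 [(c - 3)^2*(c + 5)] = 6*c - 2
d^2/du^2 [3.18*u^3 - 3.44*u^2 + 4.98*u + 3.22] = 19.08*u - 6.88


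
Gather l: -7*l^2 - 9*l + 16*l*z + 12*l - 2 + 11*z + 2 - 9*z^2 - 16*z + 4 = -7*l^2 + l*(16*z + 3) - 9*z^2 - 5*z + 4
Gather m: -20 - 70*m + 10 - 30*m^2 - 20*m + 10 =-30*m^2 - 90*m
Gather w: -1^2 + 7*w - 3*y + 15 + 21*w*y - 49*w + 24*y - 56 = w*(21*y - 42) + 21*y - 42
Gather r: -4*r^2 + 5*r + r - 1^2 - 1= -4*r^2 + 6*r - 2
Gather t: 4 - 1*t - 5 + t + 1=0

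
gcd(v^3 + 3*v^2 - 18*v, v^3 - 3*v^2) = v^2 - 3*v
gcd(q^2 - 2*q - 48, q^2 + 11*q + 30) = q + 6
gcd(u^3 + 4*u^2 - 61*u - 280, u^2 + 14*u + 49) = u + 7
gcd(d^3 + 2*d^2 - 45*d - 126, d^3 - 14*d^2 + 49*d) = d - 7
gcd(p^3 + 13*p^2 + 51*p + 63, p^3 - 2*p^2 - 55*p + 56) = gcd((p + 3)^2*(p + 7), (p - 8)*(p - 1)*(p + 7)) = p + 7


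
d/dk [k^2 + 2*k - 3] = 2*k + 2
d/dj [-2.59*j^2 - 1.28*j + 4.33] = -5.18*j - 1.28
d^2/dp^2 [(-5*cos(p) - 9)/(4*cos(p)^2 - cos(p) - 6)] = (-180*(1 - cos(2*p))^2*cos(p) - 149*(1 - cos(2*p))^2 + 79*cos(p) - 1171*cos(2*p)/2 - 273*cos(3*p) + 40*cos(5*p) + 801/2)/(cos(p) - 2*cos(2*p) + 4)^3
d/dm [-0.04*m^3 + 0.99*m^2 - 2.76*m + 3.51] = -0.12*m^2 + 1.98*m - 2.76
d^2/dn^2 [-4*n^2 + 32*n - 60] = -8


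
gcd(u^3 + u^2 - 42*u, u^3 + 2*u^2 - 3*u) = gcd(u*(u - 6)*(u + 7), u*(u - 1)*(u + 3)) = u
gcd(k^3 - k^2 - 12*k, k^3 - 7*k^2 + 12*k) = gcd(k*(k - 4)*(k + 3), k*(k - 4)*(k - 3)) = k^2 - 4*k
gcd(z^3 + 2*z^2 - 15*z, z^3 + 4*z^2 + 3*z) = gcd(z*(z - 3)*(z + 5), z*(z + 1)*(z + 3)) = z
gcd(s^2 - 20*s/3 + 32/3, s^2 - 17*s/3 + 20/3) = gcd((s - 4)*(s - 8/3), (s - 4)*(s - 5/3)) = s - 4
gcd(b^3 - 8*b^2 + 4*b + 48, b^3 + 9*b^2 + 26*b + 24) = b + 2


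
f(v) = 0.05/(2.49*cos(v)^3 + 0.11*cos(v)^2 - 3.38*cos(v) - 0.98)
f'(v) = 0.05*(7.47*sin(v)*cos(v)^2 + 0.22*sin(v)*cos(v) - 3.38*sin(v))/(2.49*cos(v)^3 + 0.11*cos(v)^2 - 3.38*cos(v) - 0.98)^2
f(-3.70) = 0.11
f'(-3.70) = 0.24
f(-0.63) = -0.02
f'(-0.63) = -0.01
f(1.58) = -0.05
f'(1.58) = -0.19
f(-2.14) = 0.10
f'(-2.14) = 0.24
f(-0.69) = -0.02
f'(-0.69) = -0.01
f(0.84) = -0.02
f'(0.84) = 0.00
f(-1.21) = -0.02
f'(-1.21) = 0.03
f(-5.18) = -0.02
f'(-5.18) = -0.02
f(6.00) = -0.03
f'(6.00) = -0.01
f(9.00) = 0.16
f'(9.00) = 0.57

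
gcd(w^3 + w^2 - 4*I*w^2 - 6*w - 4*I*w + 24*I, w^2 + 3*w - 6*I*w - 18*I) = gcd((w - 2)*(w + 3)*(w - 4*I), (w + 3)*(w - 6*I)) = w + 3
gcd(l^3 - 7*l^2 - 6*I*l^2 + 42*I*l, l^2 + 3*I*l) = l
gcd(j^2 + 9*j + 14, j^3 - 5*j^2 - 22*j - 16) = j + 2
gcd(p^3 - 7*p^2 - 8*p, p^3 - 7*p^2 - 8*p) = p^3 - 7*p^2 - 8*p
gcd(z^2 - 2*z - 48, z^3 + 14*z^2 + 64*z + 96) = z + 6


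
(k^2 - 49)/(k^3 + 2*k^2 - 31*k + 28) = (k - 7)/(k^2 - 5*k + 4)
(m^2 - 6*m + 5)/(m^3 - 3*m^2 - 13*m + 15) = 1/(m + 3)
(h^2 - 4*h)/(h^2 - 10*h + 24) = h/(h - 6)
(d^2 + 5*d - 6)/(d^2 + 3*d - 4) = (d + 6)/(d + 4)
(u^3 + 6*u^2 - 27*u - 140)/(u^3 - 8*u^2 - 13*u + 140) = (u + 7)/(u - 7)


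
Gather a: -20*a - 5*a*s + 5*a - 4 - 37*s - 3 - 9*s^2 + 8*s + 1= a*(-5*s - 15) - 9*s^2 - 29*s - 6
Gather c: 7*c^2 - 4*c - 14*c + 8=7*c^2 - 18*c + 8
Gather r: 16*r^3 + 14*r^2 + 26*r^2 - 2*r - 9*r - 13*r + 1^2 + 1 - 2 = 16*r^3 + 40*r^2 - 24*r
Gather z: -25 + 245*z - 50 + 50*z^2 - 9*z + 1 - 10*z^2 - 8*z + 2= 40*z^2 + 228*z - 72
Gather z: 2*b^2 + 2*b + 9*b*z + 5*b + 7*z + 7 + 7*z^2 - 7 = 2*b^2 + 7*b + 7*z^2 + z*(9*b + 7)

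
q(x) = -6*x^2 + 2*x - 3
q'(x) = 2 - 12*x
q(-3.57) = -86.61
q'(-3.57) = 44.84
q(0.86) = -5.72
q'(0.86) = -8.32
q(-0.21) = -3.68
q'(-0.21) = 4.52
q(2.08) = -24.80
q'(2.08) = -22.96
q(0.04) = -2.93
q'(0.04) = 1.52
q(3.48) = -68.70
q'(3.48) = -39.76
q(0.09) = -2.87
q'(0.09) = 0.92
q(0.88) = -5.89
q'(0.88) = -8.56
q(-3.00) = -63.00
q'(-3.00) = 38.00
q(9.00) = -471.00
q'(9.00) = -106.00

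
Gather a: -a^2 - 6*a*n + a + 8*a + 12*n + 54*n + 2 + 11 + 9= -a^2 + a*(9 - 6*n) + 66*n + 22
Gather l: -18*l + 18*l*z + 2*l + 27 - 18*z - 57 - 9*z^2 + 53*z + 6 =l*(18*z - 16) - 9*z^2 + 35*z - 24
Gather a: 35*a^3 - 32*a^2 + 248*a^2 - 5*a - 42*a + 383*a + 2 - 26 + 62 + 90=35*a^3 + 216*a^2 + 336*a + 128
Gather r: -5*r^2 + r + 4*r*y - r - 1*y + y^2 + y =-5*r^2 + 4*r*y + y^2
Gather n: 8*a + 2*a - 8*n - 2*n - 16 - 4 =10*a - 10*n - 20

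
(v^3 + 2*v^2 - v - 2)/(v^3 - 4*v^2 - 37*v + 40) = (v^2 + 3*v + 2)/(v^2 - 3*v - 40)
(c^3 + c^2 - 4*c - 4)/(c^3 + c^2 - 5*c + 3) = (c^3 + c^2 - 4*c - 4)/(c^3 + c^2 - 5*c + 3)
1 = 1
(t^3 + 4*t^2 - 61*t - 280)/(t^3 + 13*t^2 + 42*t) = (t^2 - 3*t - 40)/(t*(t + 6))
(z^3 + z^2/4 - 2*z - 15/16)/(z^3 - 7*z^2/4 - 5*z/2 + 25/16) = (4*z^2 - 4*z - 3)/(4*z^2 - 12*z + 5)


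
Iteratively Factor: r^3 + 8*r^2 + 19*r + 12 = (r + 3)*(r^2 + 5*r + 4) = (r + 3)*(r + 4)*(r + 1)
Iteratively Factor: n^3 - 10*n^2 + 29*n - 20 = (n - 4)*(n^2 - 6*n + 5) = (n - 4)*(n - 1)*(n - 5)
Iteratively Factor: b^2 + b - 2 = (b + 2)*(b - 1)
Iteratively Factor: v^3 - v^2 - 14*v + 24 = (v + 4)*(v^2 - 5*v + 6) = (v - 2)*(v + 4)*(v - 3)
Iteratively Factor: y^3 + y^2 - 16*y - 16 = (y + 4)*(y^2 - 3*y - 4) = (y + 1)*(y + 4)*(y - 4)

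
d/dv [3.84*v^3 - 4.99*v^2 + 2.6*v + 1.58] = 11.52*v^2 - 9.98*v + 2.6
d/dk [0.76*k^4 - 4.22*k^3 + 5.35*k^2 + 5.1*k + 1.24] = 3.04*k^3 - 12.66*k^2 + 10.7*k + 5.1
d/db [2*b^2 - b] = 4*b - 1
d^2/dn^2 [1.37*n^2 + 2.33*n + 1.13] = 2.74000000000000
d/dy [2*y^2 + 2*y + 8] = 4*y + 2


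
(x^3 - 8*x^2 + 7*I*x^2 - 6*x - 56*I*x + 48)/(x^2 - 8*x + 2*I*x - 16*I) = (x^2 + 7*I*x - 6)/(x + 2*I)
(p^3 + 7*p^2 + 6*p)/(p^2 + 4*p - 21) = p*(p^2 + 7*p + 6)/(p^2 + 4*p - 21)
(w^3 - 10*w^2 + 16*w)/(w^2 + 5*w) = (w^2 - 10*w + 16)/(w + 5)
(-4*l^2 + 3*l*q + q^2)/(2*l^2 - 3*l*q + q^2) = (4*l + q)/(-2*l + q)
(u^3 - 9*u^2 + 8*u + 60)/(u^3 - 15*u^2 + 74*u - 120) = (u + 2)/(u - 4)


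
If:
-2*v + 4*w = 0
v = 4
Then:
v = 4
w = 2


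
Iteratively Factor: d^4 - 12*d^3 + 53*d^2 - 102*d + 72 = (d - 4)*(d^3 - 8*d^2 + 21*d - 18) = (d - 4)*(d - 2)*(d^2 - 6*d + 9) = (d - 4)*(d - 3)*(d - 2)*(d - 3)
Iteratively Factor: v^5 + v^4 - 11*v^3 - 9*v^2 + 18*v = (v - 1)*(v^4 + 2*v^3 - 9*v^2 - 18*v) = (v - 1)*(v + 2)*(v^3 - 9*v) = (v - 3)*(v - 1)*(v + 2)*(v^2 + 3*v) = (v - 3)*(v - 1)*(v + 2)*(v + 3)*(v)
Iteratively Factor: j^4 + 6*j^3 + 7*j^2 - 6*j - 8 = (j - 1)*(j^3 + 7*j^2 + 14*j + 8) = (j - 1)*(j + 2)*(j^2 + 5*j + 4) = (j - 1)*(j + 1)*(j + 2)*(j + 4)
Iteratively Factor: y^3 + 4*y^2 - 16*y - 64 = (y + 4)*(y^2 - 16) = (y + 4)^2*(y - 4)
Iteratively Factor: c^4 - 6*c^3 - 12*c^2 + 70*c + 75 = (c - 5)*(c^3 - c^2 - 17*c - 15) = (c - 5)^2*(c^2 + 4*c + 3) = (c - 5)^2*(c + 3)*(c + 1)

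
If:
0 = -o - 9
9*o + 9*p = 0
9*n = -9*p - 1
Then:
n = -82/9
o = -9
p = 9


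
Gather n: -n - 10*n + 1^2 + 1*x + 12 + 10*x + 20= -11*n + 11*x + 33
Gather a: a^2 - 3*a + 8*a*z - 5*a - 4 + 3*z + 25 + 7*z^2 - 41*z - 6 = a^2 + a*(8*z - 8) + 7*z^2 - 38*z + 15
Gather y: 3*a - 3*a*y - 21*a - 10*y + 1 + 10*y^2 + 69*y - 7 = -18*a + 10*y^2 + y*(59 - 3*a) - 6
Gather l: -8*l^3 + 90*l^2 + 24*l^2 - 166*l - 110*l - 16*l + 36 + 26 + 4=-8*l^3 + 114*l^2 - 292*l + 66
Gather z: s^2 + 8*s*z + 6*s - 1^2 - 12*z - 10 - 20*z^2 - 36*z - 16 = s^2 + 6*s - 20*z^2 + z*(8*s - 48) - 27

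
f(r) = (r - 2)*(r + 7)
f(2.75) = 7.31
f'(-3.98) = -2.96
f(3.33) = 13.74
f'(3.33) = 11.66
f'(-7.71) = -10.42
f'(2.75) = 10.50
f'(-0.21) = 4.58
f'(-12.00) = -19.00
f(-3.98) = -18.06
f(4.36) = 26.81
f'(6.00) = 17.00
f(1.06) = -7.58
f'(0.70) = 6.40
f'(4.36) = 13.72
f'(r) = 2*r + 5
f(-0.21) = -15.01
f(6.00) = 52.00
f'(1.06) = 7.12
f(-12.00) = 70.00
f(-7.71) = 6.89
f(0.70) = -10.01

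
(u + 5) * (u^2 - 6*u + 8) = u^3 - u^2 - 22*u + 40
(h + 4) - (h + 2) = 2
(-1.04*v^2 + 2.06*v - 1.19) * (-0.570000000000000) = 0.5928*v^2 - 1.1742*v + 0.6783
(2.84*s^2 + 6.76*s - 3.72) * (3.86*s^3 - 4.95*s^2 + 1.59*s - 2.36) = 10.9624*s^5 + 12.0356*s^4 - 43.3056*s^3 + 22.46*s^2 - 21.8684*s + 8.7792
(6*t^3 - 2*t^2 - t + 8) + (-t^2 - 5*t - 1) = 6*t^3 - 3*t^2 - 6*t + 7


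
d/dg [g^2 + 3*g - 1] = 2*g + 3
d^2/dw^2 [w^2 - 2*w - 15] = 2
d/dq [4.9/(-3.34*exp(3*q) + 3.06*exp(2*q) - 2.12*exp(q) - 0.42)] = (49.098*exp(2*q) - 29.988*exp(q) + 10.388)*exp(q)/(3.34*exp(3*q) - 3.06*exp(2*q) + 2.12*exp(q) + 0.42)^2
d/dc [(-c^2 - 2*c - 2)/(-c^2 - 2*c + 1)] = -(6*c + 6)/(c^2 + 2*c - 1)^2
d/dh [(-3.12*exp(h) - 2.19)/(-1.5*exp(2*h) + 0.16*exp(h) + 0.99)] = (-(3.0*exp(h) - 0.16)*(3.12*exp(h) + 2.19) + 4.68*exp(2*h) - 0.4992*exp(h) - 3.0888)*exp(h)/(-1.5*exp(2*h) + 0.16*exp(h) + 0.99)^2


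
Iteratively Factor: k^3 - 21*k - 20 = (k + 1)*(k^2 - k - 20) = (k + 1)*(k + 4)*(k - 5)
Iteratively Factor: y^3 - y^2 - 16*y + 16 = (y - 1)*(y^2 - 16) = (y - 1)*(y + 4)*(y - 4)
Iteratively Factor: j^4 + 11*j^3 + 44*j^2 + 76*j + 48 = (j + 3)*(j^3 + 8*j^2 + 20*j + 16) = (j + 2)*(j + 3)*(j^2 + 6*j + 8) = (j + 2)^2*(j + 3)*(j + 4)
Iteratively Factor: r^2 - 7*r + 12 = (r - 4)*(r - 3)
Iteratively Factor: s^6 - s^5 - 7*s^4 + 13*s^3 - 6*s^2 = (s - 1)*(s^5 - 7*s^3 + 6*s^2) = (s - 1)*(s + 3)*(s^4 - 3*s^3 + 2*s^2) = (s - 2)*(s - 1)*(s + 3)*(s^3 - s^2) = (s - 2)*(s - 1)^2*(s + 3)*(s^2) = s*(s - 2)*(s - 1)^2*(s + 3)*(s)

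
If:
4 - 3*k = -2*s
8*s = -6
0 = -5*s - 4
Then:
No Solution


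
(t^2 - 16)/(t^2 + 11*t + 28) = (t - 4)/(t + 7)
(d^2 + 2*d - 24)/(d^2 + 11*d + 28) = (d^2 + 2*d - 24)/(d^2 + 11*d + 28)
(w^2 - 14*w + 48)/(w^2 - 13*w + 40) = (w - 6)/(w - 5)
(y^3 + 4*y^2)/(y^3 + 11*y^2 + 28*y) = y/(y + 7)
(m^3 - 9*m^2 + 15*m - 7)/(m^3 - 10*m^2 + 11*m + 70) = (m^2 - 2*m + 1)/(m^2 - 3*m - 10)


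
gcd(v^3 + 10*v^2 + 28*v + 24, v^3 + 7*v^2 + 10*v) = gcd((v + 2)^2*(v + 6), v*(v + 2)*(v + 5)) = v + 2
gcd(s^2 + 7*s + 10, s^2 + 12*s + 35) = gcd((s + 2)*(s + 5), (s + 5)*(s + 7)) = s + 5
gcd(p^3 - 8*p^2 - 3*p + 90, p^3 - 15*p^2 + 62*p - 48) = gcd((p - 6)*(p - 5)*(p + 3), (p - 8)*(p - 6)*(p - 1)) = p - 6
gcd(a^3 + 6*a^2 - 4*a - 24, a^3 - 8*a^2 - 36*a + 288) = a + 6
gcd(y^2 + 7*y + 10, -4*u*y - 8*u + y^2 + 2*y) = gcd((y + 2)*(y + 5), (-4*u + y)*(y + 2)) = y + 2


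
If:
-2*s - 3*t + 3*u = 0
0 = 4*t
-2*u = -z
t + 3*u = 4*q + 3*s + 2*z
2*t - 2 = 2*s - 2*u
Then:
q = 11/4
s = -3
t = 0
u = -2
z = -4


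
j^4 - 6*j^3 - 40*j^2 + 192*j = j*(j - 8)*(j - 4)*(j + 6)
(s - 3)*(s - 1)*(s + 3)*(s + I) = s^4 - s^3 + I*s^3 - 9*s^2 - I*s^2 + 9*s - 9*I*s + 9*I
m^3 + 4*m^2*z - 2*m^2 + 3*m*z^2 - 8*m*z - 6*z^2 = (m - 2)*(m + z)*(m + 3*z)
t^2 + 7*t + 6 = (t + 1)*(t + 6)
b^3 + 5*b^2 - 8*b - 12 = (b - 2)*(b + 1)*(b + 6)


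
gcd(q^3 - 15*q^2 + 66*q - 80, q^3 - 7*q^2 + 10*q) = q^2 - 7*q + 10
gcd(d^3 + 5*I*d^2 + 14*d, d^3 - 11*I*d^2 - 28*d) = d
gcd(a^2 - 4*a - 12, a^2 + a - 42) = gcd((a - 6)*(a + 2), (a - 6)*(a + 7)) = a - 6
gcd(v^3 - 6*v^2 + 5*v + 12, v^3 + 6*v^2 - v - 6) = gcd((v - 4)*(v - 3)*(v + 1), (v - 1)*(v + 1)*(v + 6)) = v + 1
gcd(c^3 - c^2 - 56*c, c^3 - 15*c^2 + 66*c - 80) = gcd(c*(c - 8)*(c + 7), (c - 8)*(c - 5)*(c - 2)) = c - 8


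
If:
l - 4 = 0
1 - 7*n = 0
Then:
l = 4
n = 1/7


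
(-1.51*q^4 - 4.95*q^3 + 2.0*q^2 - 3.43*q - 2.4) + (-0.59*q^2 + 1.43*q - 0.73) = -1.51*q^4 - 4.95*q^3 + 1.41*q^2 - 2.0*q - 3.13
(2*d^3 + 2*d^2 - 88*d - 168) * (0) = 0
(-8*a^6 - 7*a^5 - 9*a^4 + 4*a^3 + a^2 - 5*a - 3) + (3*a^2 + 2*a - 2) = -8*a^6 - 7*a^5 - 9*a^4 + 4*a^3 + 4*a^2 - 3*a - 5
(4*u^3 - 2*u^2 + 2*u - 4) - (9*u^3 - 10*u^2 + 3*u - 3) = -5*u^3 + 8*u^2 - u - 1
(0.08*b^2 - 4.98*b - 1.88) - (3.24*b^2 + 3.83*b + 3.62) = -3.16*b^2 - 8.81*b - 5.5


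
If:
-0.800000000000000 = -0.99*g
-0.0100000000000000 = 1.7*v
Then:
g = 0.81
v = -0.01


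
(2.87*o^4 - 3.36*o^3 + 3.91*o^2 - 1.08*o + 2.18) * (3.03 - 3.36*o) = -9.6432*o^5 + 19.9857*o^4 - 23.3184*o^3 + 15.4761*o^2 - 10.5972*o + 6.6054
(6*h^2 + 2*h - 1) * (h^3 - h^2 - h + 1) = 6*h^5 - 4*h^4 - 9*h^3 + 5*h^2 + 3*h - 1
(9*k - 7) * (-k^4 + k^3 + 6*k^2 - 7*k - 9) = -9*k^5 + 16*k^4 + 47*k^3 - 105*k^2 - 32*k + 63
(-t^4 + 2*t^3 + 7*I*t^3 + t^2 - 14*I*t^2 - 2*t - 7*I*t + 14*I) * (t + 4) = -t^5 - 2*t^4 + 7*I*t^4 + 9*t^3 + 14*I*t^3 + 2*t^2 - 63*I*t^2 - 8*t - 14*I*t + 56*I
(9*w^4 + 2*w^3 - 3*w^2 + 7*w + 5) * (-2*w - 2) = -18*w^5 - 22*w^4 + 2*w^3 - 8*w^2 - 24*w - 10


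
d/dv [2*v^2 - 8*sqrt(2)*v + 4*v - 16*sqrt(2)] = 4*v - 8*sqrt(2) + 4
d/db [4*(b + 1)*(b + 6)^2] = 4*(b + 6)*(3*b + 8)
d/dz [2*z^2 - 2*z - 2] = 4*z - 2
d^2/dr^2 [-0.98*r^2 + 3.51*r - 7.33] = -1.96000000000000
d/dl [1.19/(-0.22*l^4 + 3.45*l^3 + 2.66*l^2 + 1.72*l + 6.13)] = (1.0472*l^3 - 12.3165*l^2 - 6.3308*l - 2.0468)/(-0.22*l^4 + 3.45*l^3 + 2.66*l^2 + 1.72*l + 6.13)^2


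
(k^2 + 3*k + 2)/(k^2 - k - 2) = (k + 2)/(k - 2)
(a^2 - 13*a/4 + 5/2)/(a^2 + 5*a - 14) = (a - 5/4)/(a + 7)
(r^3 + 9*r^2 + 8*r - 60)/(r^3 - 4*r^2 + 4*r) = (r^2 + 11*r + 30)/(r*(r - 2))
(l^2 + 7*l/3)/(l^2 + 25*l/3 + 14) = l/(l + 6)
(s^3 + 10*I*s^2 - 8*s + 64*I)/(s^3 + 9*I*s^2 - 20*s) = (s^2 + 6*I*s + 16)/(s*(s + 5*I))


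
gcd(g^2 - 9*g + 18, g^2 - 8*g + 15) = g - 3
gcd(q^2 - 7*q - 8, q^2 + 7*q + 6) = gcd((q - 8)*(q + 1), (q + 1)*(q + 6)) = q + 1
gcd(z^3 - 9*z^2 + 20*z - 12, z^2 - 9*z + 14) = z - 2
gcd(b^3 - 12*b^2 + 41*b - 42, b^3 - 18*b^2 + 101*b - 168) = b^2 - 10*b + 21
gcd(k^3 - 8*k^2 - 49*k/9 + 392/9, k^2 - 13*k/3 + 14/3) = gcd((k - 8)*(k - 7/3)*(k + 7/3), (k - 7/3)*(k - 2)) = k - 7/3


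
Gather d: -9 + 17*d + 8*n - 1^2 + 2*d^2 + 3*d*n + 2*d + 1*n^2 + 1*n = 2*d^2 + d*(3*n + 19) + n^2 + 9*n - 10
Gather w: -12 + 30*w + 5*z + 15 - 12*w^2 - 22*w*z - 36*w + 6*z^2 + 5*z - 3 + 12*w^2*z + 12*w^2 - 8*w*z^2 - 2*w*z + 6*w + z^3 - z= 12*w^2*z + w*(-8*z^2 - 24*z) + z^3 + 6*z^2 + 9*z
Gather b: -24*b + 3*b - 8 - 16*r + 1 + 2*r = -21*b - 14*r - 7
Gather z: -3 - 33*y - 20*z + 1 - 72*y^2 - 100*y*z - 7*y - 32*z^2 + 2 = -72*y^2 - 40*y - 32*z^2 + z*(-100*y - 20)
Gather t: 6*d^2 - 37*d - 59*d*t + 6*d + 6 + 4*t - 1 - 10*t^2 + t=6*d^2 - 31*d - 10*t^2 + t*(5 - 59*d) + 5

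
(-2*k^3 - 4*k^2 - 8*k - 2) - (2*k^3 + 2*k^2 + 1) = -4*k^3 - 6*k^2 - 8*k - 3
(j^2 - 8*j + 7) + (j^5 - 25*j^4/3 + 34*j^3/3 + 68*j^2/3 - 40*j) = j^5 - 25*j^4/3 + 34*j^3/3 + 71*j^2/3 - 48*j + 7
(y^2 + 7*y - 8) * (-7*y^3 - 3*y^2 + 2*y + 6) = -7*y^5 - 52*y^4 + 37*y^3 + 44*y^2 + 26*y - 48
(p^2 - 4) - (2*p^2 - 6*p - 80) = -p^2 + 6*p + 76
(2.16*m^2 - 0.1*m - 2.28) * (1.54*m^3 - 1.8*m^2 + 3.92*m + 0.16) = 3.3264*m^5 - 4.042*m^4 + 5.136*m^3 + 4.0576*m^2 - 8.9536*m - 0.3648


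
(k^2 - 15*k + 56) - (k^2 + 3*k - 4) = 60 - 18*k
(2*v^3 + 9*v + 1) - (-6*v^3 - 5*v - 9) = 8*v^3 + 14*v + 10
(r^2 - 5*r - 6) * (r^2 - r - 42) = r^4 - 6*r^3 - 43*r^2 + 216*r + 252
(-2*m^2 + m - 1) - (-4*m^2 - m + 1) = 2*m^2 + 2*m - 2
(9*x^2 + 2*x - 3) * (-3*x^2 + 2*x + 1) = -27*x^4 + 12*x^3 + 22*x^2 - 4*x - 3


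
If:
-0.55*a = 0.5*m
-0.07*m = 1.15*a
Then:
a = 0.00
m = 0.00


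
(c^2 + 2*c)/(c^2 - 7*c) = (c + 2)/(c - 7)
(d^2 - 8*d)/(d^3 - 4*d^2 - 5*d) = (8 - d)/(-d^2 + 4*d + 5)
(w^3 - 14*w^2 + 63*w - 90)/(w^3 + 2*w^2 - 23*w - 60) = (w^2 - 9*w + 18)/(w^2 + 7*w + 12)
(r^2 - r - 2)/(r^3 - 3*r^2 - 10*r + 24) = (r + 1)/(r^2 - r - 12)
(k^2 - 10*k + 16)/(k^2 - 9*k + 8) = (k - 2)/(k - 1)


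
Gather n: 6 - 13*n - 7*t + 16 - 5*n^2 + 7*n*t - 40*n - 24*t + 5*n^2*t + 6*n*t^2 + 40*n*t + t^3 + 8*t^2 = n^2*(5*t - 5) + n*(6*t^2 + 47*t - 53) + t^3 + 8*t^2 - 31*t + 22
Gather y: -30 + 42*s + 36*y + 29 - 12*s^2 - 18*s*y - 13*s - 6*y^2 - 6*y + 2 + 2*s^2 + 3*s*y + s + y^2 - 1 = -10*s^2 + 30*s - 5*y^2 + y*(30 - 15*s)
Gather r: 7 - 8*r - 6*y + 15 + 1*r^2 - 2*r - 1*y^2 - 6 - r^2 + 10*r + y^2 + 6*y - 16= 0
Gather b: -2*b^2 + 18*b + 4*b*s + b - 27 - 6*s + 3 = -2*b^2 + b*(4*s + 19) - 6*s - 24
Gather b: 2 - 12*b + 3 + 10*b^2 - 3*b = 10*b^2 - 15*b + 5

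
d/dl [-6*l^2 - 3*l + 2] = -12*l - 3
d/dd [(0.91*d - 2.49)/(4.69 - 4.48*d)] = (32.301437 - 30.855104*d)/(4.48*d - 4.69)^3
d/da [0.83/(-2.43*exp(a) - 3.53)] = 2.0169*exp(a)/(2.43*exp(a) + 3.53)^2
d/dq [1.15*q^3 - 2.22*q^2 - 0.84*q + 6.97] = 3.45*q^2 - 4.44*q - 0.84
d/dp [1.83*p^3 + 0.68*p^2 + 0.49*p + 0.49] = 5.49*p^2 + 1.36*p + 0.49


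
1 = 1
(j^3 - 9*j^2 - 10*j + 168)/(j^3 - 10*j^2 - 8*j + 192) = (j - 7)/(j - 8)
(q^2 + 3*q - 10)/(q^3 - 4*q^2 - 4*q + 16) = (q + 5)/(q^2 - 2*q - 8)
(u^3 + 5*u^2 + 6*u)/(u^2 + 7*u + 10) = u*(u + 3)/(u + 5)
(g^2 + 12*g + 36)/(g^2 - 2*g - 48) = (g + 6)/(g - 8)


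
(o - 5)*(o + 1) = o^2 - 4*o - 5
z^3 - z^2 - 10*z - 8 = (z - 4)*(z + 1)*(z + 2)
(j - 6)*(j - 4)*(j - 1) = j^3 - 11*j^2 + 34*j - 24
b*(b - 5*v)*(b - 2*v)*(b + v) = b^4 - 6*b^3*v + 3*b^2*v^2 + 10*b*v^3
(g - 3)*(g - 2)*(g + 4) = g^3 - g^2 - 14*g + 24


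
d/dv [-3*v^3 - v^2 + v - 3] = -9*v^2 - 2*v + 1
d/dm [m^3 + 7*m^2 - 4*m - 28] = 3*m^2 + 14*m - 4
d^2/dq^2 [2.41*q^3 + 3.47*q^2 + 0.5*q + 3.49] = 14.46*q + 6.94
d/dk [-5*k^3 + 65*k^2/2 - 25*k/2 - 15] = -15*k^2 + 65*k - 25/2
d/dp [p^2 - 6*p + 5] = 2*p - 6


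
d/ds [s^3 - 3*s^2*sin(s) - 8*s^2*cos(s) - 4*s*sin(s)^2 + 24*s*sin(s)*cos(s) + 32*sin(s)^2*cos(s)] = 8*s^2*sin(s) - 3*s^2*cos(s) + 3*s^2 - 6*s*sin(s) - 4*s*sin(2*s) - 16*s*cos(s) + 24*s*cos(2*s) - 8*sin(s) + 12*sin(2*s) + 24*sin(3*s) + 2*cos(2*s) - 2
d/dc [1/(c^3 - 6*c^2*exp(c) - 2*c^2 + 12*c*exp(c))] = (6*c^2*exp(c) - 3*c^2 + 4*c - 12*exp(c))/(c^2*(c^2 - 6*c*exp(c) - 2*c + 12*exp(c))^2)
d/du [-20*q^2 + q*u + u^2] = q + 2*u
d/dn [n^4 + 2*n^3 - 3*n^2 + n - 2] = 4*n^3 + 6*n^2 - 6*n + 1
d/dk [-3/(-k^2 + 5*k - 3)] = 3*(5 - 2*k)/(k^2 - 5*k + 3)^2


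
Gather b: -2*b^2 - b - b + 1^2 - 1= -2*b^2 - 2*b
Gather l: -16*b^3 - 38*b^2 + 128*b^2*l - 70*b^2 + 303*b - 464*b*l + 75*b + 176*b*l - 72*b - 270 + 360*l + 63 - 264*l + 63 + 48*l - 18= -16*b^3 - 108*b^2 + 306*b + l*(128*b^2 - 288*b + 144) - 162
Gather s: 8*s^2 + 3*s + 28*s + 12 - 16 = 8*s^2 + 31*s - 4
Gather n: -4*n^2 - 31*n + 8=-4*n^2 - 31*n + 8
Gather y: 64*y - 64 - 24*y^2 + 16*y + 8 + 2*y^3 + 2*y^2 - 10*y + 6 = 2*y^3 - 22*y^2 + 70*y - 50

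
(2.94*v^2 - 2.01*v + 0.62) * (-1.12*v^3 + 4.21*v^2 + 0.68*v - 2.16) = -3.2928*v^5 + 14.6286*v^4 - 7.1573*v^3 - 5.107*v^2 + 4.7632*v - 1.3392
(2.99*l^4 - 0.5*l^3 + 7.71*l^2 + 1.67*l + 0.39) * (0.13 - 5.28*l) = -15.7872*l^5 + 3.0287*l^4 - 40.7738*l^3 - 7.8153*l^2 - 1.8421*l + 0.0507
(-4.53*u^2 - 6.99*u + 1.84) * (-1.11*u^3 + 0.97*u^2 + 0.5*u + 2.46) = 5.0283*u^5 + 3.3648*u^4 - 11.0877*u^3 - 12.854*u^2 - 16.2754*u + 4.5264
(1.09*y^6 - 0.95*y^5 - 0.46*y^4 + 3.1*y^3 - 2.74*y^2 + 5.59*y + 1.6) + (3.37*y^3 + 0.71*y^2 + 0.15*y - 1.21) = 1.09*y^6 - 0.95*y^5 - 0.46*y^4 + 6.47*y^3 - 2.03*y^2 + 5.74*y + 0.39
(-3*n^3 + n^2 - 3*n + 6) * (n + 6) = -3*n^4 - 17*n^3 + 3*n^2 - 12*n + 36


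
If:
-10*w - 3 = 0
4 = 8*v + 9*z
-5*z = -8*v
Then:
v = 5/28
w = -3/10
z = 2/7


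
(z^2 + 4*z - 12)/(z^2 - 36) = (z - 2)/(z - 6)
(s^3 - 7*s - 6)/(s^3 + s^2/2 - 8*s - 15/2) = 2*(s + 2)/(2*s + 5)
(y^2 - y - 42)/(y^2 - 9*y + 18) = (y^2 - y - 42)/(y^2 - 9*y + 18)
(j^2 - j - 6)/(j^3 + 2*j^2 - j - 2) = (j - 3)/(j^2 - 1)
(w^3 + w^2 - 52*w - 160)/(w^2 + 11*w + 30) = (w^2 - 4*w - 32)/(w + 6)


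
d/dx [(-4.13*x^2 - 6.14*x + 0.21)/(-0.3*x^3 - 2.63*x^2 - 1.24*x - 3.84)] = (-1.239*x^4 - 3.684*x^3 - 10.838*x^2 + 32.823*x + 23.838)/(0.09*x^6 + 1.578*x^5 + 7.6609*x^4 + 8.8264*x^3 + 21.736*x^2 + 9.5232*x + 14.7456)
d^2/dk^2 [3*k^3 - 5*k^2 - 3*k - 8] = 18*k - 10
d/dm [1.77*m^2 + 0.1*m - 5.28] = 3.54*m + 0.1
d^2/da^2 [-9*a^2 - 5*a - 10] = -18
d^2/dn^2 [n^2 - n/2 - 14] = 2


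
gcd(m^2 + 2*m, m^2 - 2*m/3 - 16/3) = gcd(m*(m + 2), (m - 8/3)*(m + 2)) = m + 2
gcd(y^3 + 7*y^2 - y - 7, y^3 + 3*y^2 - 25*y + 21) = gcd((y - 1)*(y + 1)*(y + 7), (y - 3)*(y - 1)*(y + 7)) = y^2 + 6*y - 7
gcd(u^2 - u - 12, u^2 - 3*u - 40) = 1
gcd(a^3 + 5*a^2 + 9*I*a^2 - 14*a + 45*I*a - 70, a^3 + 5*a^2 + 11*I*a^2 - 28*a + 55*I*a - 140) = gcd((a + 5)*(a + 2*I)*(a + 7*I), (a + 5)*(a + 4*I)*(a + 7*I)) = a^2 + a*(5 + 7*I) + 35*I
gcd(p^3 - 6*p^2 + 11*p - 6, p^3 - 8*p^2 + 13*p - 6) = p - 1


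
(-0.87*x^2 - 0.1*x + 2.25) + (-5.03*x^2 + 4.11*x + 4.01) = -5.9*x^2 + 4.01*x + 6.26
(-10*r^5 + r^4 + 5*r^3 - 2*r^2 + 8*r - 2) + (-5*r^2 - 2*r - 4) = -10*r^5 + r^4 + 5*r^3 - 7*r^2 + 6*r - 6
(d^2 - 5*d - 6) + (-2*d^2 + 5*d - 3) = -d^2 - 9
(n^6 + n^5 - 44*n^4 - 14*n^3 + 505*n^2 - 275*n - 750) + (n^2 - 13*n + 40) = n^6 + n^5 - 44*n^4 - 14*n^3 + 506*n^2 - 288*n - 710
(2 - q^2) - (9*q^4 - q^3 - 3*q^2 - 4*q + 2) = -9*q^4 + q^3 + 2*q^2 + 4*q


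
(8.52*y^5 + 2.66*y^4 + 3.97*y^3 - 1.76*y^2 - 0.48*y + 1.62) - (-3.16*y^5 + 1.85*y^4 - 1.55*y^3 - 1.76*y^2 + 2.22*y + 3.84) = 11.68*y^5 + 0.81*y^4 + 5.52*y^3 - 2.7*y - 2.22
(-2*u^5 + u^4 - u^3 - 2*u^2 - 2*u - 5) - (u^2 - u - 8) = -2*u^5 + u^4 - u^3 - 3*u^2 - u + 3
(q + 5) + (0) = q + 5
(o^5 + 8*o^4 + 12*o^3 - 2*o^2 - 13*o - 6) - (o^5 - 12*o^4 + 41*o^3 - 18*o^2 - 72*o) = 20*o^4 - 29*o^3 + 16*o^2 + 59*o - 6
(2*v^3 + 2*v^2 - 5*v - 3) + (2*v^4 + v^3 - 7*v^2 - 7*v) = 2*v^4 + 3*v^3 - 5*v^2 - 12*v - 3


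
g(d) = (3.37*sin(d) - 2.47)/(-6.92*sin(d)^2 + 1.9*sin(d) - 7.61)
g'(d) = (13.84*sin(d)*cos(d) - 1.9*cos(d))*(3.37*sin(d) - 2.47)/(-6.92*sin(d)^2 + 1.9*sin(d) - 7.61)^2 + 3.37*cos(d)/(-6.92*sin(d)^2 + 1.9*sin(d) - 7.61)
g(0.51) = 0.10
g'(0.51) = -0.40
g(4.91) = 0.36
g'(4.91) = 0.03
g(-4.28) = -0.05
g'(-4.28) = 0.10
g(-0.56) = 0.40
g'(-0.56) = 0.03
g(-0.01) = 0.33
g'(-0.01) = -0.35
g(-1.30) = 0.36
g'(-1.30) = 0.04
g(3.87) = 0.39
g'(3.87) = -0.06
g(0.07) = 0.30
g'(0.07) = -0.41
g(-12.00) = 0.08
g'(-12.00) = -0.37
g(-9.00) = 0.40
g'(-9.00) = 0.03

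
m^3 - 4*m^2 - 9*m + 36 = (m - 4)*(m - 3)*(m + 3)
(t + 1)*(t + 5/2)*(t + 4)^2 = t^4 + 23*t^3/2 + 93*t^2/2 + 76*t + 40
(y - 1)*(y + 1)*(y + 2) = y^3 + 2*y^2 - y - 2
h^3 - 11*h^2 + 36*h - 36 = (h - 6)*(h - 3)*(h - 2)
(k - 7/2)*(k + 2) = k^2 - 3*k/2 - 7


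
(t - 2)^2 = t^2 - 4*t + 4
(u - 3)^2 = u^2 - 6*u + 9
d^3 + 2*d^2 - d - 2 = (d - 1)*(d + 1)*(d + 2)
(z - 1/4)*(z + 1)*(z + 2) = z^3 + 11*z^2/4 + 5*z/4 - 1/2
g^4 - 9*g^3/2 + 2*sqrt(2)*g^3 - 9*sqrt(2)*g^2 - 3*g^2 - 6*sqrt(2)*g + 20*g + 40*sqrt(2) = (g - 4)*(g - 5/2)*(g + 2)*(g + 2*sqrt(2))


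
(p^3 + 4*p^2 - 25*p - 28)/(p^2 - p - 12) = (p^2 + 8*p + 7)/(p + 3)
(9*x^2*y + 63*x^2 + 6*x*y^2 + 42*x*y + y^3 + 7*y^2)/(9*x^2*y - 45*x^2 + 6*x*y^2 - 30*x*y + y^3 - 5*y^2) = (y + 7)/(y - 5)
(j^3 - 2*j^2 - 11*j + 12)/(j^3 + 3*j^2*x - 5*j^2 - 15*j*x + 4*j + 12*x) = (j + 3)/(j + 3*x)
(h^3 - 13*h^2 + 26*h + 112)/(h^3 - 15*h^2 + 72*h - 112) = (h^2 - 6*h - 16)/(h^2 - 8*h + 16)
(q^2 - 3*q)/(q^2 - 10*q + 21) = q/(q - 7)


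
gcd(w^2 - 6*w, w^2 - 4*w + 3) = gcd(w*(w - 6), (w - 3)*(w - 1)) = 1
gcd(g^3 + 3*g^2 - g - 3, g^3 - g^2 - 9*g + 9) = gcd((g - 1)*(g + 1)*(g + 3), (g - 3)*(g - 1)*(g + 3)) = g^2 + 2*g - 3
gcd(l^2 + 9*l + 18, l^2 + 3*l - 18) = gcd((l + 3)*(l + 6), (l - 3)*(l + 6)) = l + 6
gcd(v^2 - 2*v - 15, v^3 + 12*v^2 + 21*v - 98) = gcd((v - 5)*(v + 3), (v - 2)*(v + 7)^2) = 1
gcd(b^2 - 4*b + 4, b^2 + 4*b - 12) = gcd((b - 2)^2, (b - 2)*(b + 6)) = b - 2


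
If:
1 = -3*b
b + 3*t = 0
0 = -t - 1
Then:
No Solution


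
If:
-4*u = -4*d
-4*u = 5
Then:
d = -5/4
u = -5/4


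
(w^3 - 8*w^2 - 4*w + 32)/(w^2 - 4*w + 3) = (w^3 - 8*w^2 - 4*w + 32)/(w^2 - 4*w + 3)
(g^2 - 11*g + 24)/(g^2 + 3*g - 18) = (g - 8)/(g + 6)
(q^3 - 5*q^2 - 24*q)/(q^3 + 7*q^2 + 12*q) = (q - 8)/(q + 4)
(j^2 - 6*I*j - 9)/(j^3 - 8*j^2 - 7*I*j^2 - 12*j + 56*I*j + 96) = (j - 3*I)/(j^2 - 4*j*(2 + I) + 32*I)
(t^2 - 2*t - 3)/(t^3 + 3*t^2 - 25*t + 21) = (t + 1)/(t^2 + 6*t - 7)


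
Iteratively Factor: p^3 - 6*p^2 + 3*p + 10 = (p - 2)*(p^2 - 4*p - 5) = (p - 5)*(p - 2)*(p + 1)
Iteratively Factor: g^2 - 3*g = (g - 3)*(g)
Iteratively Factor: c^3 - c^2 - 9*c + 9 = (c - 1)*(c^2 - 9) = (c - 1)*(c + 3)*(c - 3)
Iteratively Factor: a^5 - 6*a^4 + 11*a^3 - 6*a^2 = (a)*(a^4 - 6*a^3 + 11*a^2 - 6*a) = a*(a - 3)*(a^3 - 3*a^2 + 2*a) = a^2*(a - 3)*(a^2 - 3*a + 2) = a^2*(a - 3)*(a - 1)*(a - 2)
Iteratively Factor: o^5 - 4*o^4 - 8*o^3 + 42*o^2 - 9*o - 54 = (o + 3)*(o^4 - 7*o^3 + 13*o^2 + 3*o - 18) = (o + 1)*(o + 3)*(o^3 - 8*o^2 + 21*o - 18) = (o - 3)*(o + 1)*(o + 3)*(o^2 - 5*o + 6) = (o - 3)^2*(o + 1)*(o + 3)*(o - 2)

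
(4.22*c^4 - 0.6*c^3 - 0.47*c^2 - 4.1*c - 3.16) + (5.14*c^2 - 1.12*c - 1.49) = 4.22*c^4 - 0.6*c^3 + 4.67*c^2 - 5.22*c - 4.65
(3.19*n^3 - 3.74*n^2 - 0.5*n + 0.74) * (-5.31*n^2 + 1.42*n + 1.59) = -16.9389*n^5 + 24.3892*n^4 + 2.4163*n^3 - 10.586*n^2 + 0.2558*n + 1.1766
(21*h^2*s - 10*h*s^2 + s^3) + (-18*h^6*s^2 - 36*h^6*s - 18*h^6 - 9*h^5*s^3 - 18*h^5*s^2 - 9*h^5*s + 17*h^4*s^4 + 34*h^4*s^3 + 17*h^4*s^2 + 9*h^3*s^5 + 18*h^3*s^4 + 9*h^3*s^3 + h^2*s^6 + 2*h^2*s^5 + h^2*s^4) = -18*h^6*s^2 - 36*h^6*s - 18*h^6 - 9*h^5*s^3 - 18*h^5*s^2 - 9*h^5*s + 17*h^4*s^4 + 34*h^4*s^3 + 17*h^4*s^2 + 9*h^3*s^5 + 18*h^3*s^4 + 9*h^3*s^3 + h^2*s^6 + 2*h^2*s^5 + h^2*s^4 + 21*h^2*s - 10*h*s^2 + s^3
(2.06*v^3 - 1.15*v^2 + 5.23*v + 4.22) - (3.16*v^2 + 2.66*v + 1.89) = 2.06*v^3 - 4.31*v^2 + 2.57*v + 2.33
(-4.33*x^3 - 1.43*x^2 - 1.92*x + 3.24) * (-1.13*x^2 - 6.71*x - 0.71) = 4.8929*x^5 + 30.6702*x^4 + 14.8392*x^3 + 10.2373*x^2 - 20.3772*x - 2.3004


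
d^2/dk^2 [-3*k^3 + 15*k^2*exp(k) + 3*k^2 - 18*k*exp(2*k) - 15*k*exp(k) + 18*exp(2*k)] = 15*k^2*exp(k) - 72*k*exp(2*k) + 45*k*exp(k) - 18*k + 6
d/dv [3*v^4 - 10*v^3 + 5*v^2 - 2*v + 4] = 12*v^3 - 30*v^2 + 10*v - 2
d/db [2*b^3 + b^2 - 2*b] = 6*b^2 + 2*b - 2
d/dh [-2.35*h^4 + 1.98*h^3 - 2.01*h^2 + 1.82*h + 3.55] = -9.4*h^3 + 5.94*h^2 - 4.02*h + 1.82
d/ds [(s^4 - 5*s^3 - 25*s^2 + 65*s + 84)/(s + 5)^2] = (2*s^4 + 15*s^3 - 75*s^2 - 315*s + 157)/(s^3 + 15*s^2 + 75*s + 125)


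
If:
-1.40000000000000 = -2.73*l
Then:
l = 0.51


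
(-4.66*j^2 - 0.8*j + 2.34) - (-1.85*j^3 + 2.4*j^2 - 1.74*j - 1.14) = 1.85*j^3 - 7.06*j^2 + 0.94*j + 3.48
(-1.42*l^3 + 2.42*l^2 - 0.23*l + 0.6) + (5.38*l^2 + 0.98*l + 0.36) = -1.42*l^3 + 7.8*l^2 + 0.75*l + 0.96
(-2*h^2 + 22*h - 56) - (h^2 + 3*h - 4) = -3*h^2 + 19*h - 52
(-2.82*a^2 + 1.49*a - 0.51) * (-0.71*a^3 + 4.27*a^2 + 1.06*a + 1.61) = 2.0022*a^5 - 13.0993*a^4 + 3.7352*a^3 - 5.1385*a^2 + 1.8583*a - 0.8211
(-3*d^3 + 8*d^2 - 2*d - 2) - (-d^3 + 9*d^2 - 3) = -2*d^3 - d^2 - 2*d + 1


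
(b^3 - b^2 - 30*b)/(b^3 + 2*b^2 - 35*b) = (b^2 - b - 30)/(b^2 + 2*b - 35)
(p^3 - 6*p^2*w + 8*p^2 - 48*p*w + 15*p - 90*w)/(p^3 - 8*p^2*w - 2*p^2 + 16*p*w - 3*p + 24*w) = (p^3 - 6*p^2*w + 8*p^2 - 48*p*w + 15*p - 90*w)/(p^3 - 8*p^2*w - 2*p^2 + 16*p*w - 3*p + 24*w)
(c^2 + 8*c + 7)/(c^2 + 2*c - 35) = (c + 1)/(c - 5)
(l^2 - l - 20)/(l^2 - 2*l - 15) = (l + 4)/(l + 3)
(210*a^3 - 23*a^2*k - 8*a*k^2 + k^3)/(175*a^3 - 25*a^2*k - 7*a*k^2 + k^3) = (6*a - k)/(5*a - k)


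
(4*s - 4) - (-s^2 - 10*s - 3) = s^2 + 14*s - 1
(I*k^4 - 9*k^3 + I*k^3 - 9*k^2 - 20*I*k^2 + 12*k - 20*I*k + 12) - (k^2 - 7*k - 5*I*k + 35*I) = I*k^4 - 9*k^3 + I*k^3 - 10*k^2 - 20*I*k^2 + 19*k - 15*I*k + 12 - 35*I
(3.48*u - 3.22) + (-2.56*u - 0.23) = 0.92*u - 3.45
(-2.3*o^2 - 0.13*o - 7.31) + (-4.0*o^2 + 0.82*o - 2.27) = -6.3*o^2 + 0.69*o - 9.58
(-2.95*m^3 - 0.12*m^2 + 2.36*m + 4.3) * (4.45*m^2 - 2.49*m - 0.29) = -13.1275*m^5 + 6.8115*m^4 + 11.6563*m^3 + 13.2934*m^2 - 11.3914*m - 1.247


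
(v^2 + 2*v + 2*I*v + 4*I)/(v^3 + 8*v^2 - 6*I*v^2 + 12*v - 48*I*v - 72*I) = (v + 2*I)/(v^2 + 6*v*(1 - I) - 36*I)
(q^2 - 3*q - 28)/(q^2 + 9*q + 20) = (q - 7)/(q + 5)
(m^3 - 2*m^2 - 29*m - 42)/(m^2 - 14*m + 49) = (m^2 + 5*m + 6)/(m - 7)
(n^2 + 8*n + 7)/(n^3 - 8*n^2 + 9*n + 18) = (n + 7)/(n^2 - 9*n + 18)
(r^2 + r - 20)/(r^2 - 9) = (r^2 + r - 20)/(r^2 - 9)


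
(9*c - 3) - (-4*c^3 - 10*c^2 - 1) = 4*c^3 + 10*c^2 + 9*c - 2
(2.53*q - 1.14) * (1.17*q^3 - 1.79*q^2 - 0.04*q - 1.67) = 2.9601*q^4 - 5.8625*q^3 + 1.9394*q^2 - 4.1795*q + 1.9038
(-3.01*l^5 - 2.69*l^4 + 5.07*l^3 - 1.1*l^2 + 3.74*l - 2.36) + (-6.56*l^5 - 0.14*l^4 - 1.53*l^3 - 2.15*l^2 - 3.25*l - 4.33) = -9.57*l^5 - 2.83*l^4 + 3.54*l^3 - 3.25*l^2 + 0.49*l - 6.69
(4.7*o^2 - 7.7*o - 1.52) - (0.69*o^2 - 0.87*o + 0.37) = 4.01*o^2 - 6.83*o - 1.89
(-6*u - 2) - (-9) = 7 - 6*u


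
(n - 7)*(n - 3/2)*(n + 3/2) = n^3 - 7*n^2 - 9*n/4 + 63/4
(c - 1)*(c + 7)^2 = c^3 + 13*c^2 + 35*c - 49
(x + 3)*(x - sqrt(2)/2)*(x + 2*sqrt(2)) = x^3 + 3*sqrt(2)*x^2/2 + 3*x^2 - 2*x + 9*sqrt(2)*x/2 - 6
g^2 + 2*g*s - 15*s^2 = (g - 3*s)*(g + 5*s)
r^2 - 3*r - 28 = (r - 7)*(r + 4)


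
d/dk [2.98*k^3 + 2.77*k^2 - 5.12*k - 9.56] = 8.94*k^2 + 5.54*k - 5.12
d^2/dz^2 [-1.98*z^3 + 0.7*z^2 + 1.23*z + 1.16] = 1.4 - 11.88*z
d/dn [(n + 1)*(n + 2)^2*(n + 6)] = 4*n^3 + 33*n^2 + 76*n + 52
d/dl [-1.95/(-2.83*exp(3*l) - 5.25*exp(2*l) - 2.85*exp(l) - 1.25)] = (-16.5555*exp(2*l) - 20.475*exp(l) - 5.5575)*exp(l)/(2.83*exp(3*l) + 5.25*exp(2*l) + 2.85*exp(l) + 1.25)^2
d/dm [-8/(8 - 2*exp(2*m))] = -8*exp(2*m)/(exp(2*m) - 4)^2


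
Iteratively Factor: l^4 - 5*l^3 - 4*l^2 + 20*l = (l - 5)*(l^3 - 4*l) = (l - 5)*(l - 2)*(l^2 + 2*l) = (l - 5)*(l - 2)*(l + 2)*(l)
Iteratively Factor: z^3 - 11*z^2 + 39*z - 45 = (z - 3)*(z^2 - 8*z + 15) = (z - 3)^2*(z - 5)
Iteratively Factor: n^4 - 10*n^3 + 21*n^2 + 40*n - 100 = (n - 5)*(n^3 - 5*n^2 - 4*n + 20) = (n - 5)^2*(n^2 - 4) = (n - 5)^2*(n + 2)*(n - 2)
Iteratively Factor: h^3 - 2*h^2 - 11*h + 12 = (h - 4)*(h^2 + 2*h - 3) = (h - 4)*(h + 3)*(h - 1)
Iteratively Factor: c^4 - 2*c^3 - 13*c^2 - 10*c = (c + 1)*(c^3 - 3*c^2 - 10*c) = c*(c + 1)*(c^2 - 3*c - 10) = c*(c - 5)*(c + 1)*(c + 2)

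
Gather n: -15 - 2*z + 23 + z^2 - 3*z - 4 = z^2 - 5*z + 4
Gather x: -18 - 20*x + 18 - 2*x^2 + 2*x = -2*x^2 - 18*x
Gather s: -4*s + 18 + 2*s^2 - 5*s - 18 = 2*s^2 - 9*s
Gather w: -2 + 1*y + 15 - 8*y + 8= 21 - 7*y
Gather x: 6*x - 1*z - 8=6*x - z - 8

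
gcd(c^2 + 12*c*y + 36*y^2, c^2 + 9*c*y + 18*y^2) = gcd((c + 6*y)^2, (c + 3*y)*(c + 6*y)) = c + 6*y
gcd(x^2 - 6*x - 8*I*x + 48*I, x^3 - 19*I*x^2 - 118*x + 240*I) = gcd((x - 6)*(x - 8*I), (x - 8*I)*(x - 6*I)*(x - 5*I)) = x - 8*I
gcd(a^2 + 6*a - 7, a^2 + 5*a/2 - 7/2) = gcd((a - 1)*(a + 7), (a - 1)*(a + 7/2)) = a - 1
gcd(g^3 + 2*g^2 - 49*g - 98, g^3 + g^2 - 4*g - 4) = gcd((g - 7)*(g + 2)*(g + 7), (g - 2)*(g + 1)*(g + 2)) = g + 2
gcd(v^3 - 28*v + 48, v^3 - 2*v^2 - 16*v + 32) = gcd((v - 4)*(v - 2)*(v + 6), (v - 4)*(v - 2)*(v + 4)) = v^2 - 6*v + 8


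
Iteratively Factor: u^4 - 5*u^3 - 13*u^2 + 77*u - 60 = (u - 1)*(u^3 - 4*u^2 - 17*u + 60) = (u - 3)*(u - 1)*(u^2 - u - 20) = (u - 3)*(u - 1)*(u + 4)*(u - 5)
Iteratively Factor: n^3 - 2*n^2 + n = (n - 1)*(n^2 - n) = n*(n - 1)*(n - 1)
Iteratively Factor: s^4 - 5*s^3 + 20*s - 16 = (s - 1)*(s^3 - 4*s^2 - 4*s + 16) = (s - 1)*(s + 2)*(s^2 - 6*s + 8) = (s - 4)*(s - 1)*(s + 2)*(s - 2)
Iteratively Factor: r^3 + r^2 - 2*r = (r)*(r^2 + r - 2) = r*(r + 2)*(r - 1)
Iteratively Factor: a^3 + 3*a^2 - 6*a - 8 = (a - 2)*(a^2 + 5*a + 4) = (a - 2)*(a + 4)*(a + 1)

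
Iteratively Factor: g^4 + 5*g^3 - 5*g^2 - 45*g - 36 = (g + 4)*(g^3 + g^2 - 9*g - 9) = (g - 3)*(g + 4)*(g^2 + 4*g + 3) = (g - 3)*(g + 3)*(g + 4)*(g + 1)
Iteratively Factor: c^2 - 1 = (c + 1)*(c - 1)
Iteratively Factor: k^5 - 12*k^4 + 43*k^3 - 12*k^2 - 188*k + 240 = (k + 2)*(k^4 - 14*k^3 + 71*k^2 - 154*k + 120) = (k - 3)*(k + 2)*(k^3 - 11*k^2 + 38*k - 40) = (k - 5)*(k - 3)*(k + 2)*(k^2 - 6*k + 8) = (k - 5)*(k - 4)*(k - 3)*(k + 2)*(k - 2)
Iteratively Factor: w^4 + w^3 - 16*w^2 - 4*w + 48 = (w + 2)*(w^3 - w^2 - 14*w + 24) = (w + 2)*(w + 4)*(w^2 - 5*w + 6) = (w - 3)*(w + 2)*(w + 4)*(w - 2)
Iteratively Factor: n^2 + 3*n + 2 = (n + 1)*(n + 2)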